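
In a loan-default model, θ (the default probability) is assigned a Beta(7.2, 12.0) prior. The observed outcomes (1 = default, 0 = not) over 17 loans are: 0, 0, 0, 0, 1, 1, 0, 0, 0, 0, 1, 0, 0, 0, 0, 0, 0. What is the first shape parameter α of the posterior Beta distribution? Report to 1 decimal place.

The Beta prior is conjugate to a Binomial/Bernoulli likelihood; the update adds successes to α and failures to β.
Posterior: Beta(α+k, β+n−k) = Beta(7.2+3, 12.0+14) = Beta(10.2, 26.0).
Posterior α = 10.2.

10.2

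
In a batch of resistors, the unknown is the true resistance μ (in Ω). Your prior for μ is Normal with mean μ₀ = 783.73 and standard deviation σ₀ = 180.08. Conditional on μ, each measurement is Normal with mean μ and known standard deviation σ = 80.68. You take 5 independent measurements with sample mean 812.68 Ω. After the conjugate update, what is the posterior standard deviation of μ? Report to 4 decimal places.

35.3781

For Normal data with known variance σ², a Normal(μ₀, σ₀²) prior on μ is conjugate. Posterior precision = 1/σ₀² + n/σ²; posterior mean is the precision-weighted average of μ₀ and x̄.
σ₀² = 180.08² = 32428.8064, σ² = 80.68² = 6509.2624; σ² + n·σ₀² = 6509.2624 + 5·32428.8064 = 168653.2944.
Posterior precision = 1/σ₀² + n/σ² = 1/32428.8064 + 5/6509.2624 = (σ² + n·σ₀²)/(σ₀²σ²) = 168653.2944/(32428.8064·6509.2624); posterior variance σₙ² = σ₀²σ²/(σ² + n·σ₀²) = 32428.8064·6509.2624/168653.2944 = 1251.606800.
Posterior SD = √σₙ² = √(32428.8064·6509.2624/168653.2944) = 35.3781.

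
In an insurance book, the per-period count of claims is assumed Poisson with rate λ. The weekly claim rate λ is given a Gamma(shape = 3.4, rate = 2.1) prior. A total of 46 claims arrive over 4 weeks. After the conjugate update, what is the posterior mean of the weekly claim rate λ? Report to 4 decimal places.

8.0984

With a Gamma(shape α, rate β) prior, the Poisson likelihood is conjugate: the posterior is Gamma(α + ΣXᵢ, β + n).
Posterior: Gamma(α+S, β+n) = Gamma(3.4+46, 2.1+4) = Gamma(49.4, 6.1).
Posterior mean = α/β = 49.4/6.1 = 8.0984.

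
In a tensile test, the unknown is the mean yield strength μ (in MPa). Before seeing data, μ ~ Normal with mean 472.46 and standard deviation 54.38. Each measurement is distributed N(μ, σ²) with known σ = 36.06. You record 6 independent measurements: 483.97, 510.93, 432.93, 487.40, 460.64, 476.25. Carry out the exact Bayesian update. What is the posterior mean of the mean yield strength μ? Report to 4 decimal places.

For Normal data with known variance σ², a Normal(μ₀, σ₀²) prior on μ is conjugate. Posterior precision = 1/σ₀² + n/σ²; posterior mean is the precision-weighted average of μ₀ and x̄.
Σxᵢ = 483.97 + 510.93 + 432.93 + 487.40 + 460.64 + 476.25 = 2852.12, so n·x̄ = 2852.12.
σ₀² = 54.38² = 2957.1844, σ² = 36.06² = 1300.3236; σ² + n·σ₀² = 1300.3236 + 6·2957.1844 = 19043.43.
Posterior mean = (μ₀/σ₀² + n·x̄/σ²)/(1/σ₀² + n/σ²) = (σ²·μ₀ + σ₀²·n·x̄)/(σ² + n·σ₀²) = (1300.3236·472.46 + 2957.1844·2852.12)/19043.43 = 9048595.658984/19043.43 = 475.1558.

475.1558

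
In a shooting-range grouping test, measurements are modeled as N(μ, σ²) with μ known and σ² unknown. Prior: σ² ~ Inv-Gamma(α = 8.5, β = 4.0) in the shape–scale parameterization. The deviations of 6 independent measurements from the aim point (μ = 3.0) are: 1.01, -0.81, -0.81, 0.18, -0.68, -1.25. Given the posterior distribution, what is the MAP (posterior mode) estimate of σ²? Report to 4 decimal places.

0.4956

With known mean μ and an Inverse-Gamma(α, β) prior on σ², the Normal likelihood is conjugate: posterior is Inv-Gamma(α + n/2, β + Σ(xᵢ−μ)²/2).
Σ(xᵢ−μ)² = (1.01)² + (-0.81)² + (-0.81)² + (0.18)² + (-0.68)² + (-1.25)² = 4.3896.
Posterior: Inv-Gamma(8.5 + 6/2, 4.0 + 4.3896/2) = Inv-Gamma(11.50, 6.19480).
Mode = β/(α+1) = 6.19480/12.50 = 0.4956.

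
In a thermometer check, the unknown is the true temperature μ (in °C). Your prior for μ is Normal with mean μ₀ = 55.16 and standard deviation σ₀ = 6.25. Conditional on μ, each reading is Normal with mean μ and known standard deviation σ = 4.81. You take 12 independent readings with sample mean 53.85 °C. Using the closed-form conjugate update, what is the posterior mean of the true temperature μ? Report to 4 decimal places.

53.9116

For Normal data with known variance σ², a Normal(μ₀, σ₀²) prior on μ is conjugate. Posterior precision = 1/σ₀² + n/σ²; posterior mean is the precision-weighted average of μ₀ and x̄.
n·x̄ = 12·53.85 = 646.2.
σ₀² = 6.25² = 39.0625, σ² = 4.81² = 23.1361; σ² + n·σ₀² = 23.1361 + 12·39.0625 = 491.8861.
Posterior mean = (μ₀/σ₀² + n·x̄/σ²)/(1/σ₀² + n/σ²) = (σ²·μ₀ + σ₀²·n·x̄)/(σ² + n·σ₀²) = (23.1361·55.16 + 39.0625·646.2)/491.8861 = 26518.374776/491.8861 = 53.9116.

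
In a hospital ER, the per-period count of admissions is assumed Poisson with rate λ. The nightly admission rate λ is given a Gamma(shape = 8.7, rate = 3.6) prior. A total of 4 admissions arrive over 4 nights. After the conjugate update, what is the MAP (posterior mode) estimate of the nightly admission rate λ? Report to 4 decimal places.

With a Gamma(shape α, rate β) prior, the Poisson likelihood is conjugate: the posterior is Gamma(α + ΣXᵢ, β + n).
Posterior: Gamma(α+S, β+n) = Gamma(8.7+4, 3.6+4) = Gamma(12.7, 7.6).
Mode of Gamma(α,β) for α≥1 is (α−1)/β = 11.7/7.6 = 1.5395.

1.5395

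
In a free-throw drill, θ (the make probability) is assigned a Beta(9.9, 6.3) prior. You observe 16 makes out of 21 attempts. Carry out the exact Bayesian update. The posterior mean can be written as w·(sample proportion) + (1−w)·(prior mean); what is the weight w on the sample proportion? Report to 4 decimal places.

0.5645

The Beta prior is conjugate to a Binomial/Bernoulli likelihood; the update adds successes to α and failures to β.
Posterior mean = (α₀+k)/(α₀+β₀+n) = [n/(α₀+β₀+n)]·(k/n) + [(α₀+β₀)/(α₀+β₀+n)]·α₀/(α₀+β₀), so only n and the prior enter the weight.
The weight on the data is w = n/(α₀+β₀+n) = 21/(9.9+6.3+21) = 21/37.2 = 0.5645.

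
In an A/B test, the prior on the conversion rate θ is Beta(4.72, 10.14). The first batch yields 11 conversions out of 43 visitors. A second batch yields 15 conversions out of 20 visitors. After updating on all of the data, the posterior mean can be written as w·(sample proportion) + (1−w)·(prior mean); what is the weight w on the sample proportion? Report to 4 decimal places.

The Beta prior is conjugate to a Binomial/Bernoulli likelihood; the update adds successes to α and failures to β.
Total number of visitors: n = 43 + 20 = 63.
Posterior mean = (α₀+k)/(α₀+β₀+n) = [n/(α₀+β₀+n)]·(k/n) + [(α₀+β₀)/(α₀+β₀+n)]·α₀/(α₀+β₀), so only n and the prior enter the weight.
The weight on the data is w = n/(α₀+β₀+n) = 63/(4.72+10.14+63) = 63/77.86 = 0.8091.

0.8091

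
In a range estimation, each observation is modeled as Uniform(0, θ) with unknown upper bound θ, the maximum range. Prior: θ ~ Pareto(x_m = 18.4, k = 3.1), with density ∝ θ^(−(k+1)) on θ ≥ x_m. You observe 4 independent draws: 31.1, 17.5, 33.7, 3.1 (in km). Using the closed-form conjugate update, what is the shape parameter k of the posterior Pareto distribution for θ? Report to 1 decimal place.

7.1

A Pareto(scale x_m, shape k) prior on the upper bound θ of Uniform(0, θ) is conjugate: posterior is Pareto(max(x_m, max xᵢ), k + n).
Sample maximum = 33.7; prior scale x_m = 18.4 → posterior scale = max = 33.7.
Posterior shape = 3.1 + 4 = 7.1.
Posterior shape k = 7.1.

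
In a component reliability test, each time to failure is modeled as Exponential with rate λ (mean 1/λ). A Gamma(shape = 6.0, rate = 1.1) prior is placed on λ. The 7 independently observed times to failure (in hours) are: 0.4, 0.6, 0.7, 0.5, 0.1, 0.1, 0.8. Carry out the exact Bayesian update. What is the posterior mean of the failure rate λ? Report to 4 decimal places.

3.0233

With a Gamma(shape α, rate β) prior on the exponential rate λ, the posterior after n observations with total T = Σxᵢ is Gamma(α+n, β+T).
Sum of observations T = 3.2 hours; n = 7.
Posterior: Gamma(6.0+7, 1.1+3.2) = Gamma(13.0, 4.3).
Posterior mean of λ = α/β = 13.0/4.3 = 3.0233.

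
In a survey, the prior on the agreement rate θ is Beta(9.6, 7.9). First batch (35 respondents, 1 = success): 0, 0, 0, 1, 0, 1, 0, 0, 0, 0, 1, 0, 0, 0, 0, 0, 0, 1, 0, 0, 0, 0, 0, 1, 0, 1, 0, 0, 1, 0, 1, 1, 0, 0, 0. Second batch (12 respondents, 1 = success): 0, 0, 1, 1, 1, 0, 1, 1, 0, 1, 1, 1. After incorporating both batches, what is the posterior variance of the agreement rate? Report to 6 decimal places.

The Beta prior is conjugate to a Binomial/Bernoulli likelihood; the update adds successes to α and failures to β.
After batch 1: Beta(9.6+9, 7.9+26) = Beta(18.6, 33.9).
After batch 2: Beta(18.6+8, 33.9+4) = Beta(26.6, 37.9).
Var = αβ/((α+β)²(α+β+1)) = 26.6·37.9/(64.5²·65.5) = 0.003700.

0.003700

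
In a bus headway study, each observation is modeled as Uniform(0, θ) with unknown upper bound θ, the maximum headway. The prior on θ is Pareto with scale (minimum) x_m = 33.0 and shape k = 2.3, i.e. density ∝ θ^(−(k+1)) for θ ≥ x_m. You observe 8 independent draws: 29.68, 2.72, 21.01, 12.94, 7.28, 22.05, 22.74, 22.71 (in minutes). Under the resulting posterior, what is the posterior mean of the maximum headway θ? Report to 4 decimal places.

36.5484

A Pareto(scale x_m, shape k) prior on the upper bound θ of Uniform(0, θ) is conjugate: posterior is Pareto(max(x_m, max xᵢ), k + n).
Sample maximum = 29.68; prior scale x_m = 33.0 → posterior scale = max = 33.00.
Posterior shape = 2.3 + 8 = 10.3.
E[θ|data] = k·x_m/(k−1) = 10.3·33.00/9.3 = 36.5484.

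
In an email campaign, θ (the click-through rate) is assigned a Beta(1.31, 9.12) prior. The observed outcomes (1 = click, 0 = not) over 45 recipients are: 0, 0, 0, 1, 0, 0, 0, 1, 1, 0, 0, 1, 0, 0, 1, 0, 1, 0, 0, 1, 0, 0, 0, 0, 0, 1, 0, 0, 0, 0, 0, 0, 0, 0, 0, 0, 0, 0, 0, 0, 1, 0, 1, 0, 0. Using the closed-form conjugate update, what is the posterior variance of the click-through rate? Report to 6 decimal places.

0.002878

The Beta prior is conjugate to a Binomial/Bernoulli likelihood; the update adds successes to α and failures to β.
Posterior: Beta(α+k, β+n−k) = Beta(1.31+10, 9.12+35) = Beta(11.31, 44.12).
Var = αβ/((α+β)²(α+β+1)) = 11.31·44.12/(55.43²·56.43) = 0.002878.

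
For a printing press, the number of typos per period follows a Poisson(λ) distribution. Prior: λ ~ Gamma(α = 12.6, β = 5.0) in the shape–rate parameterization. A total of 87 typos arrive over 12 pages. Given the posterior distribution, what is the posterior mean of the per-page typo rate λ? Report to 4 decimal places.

With a Gamma(shape α, rate β) prior, the Poisson likelihood is conjugate: the posterior is Gamma(α + ΣXᵢ, β + n).
Posterior: Gamma(α+S, β+n) = Gamma(12.6+87, 5.0+12) = Gamma(99.6, 17.0).
Posterior mean = α/β = 99.6/17.0 = 5.8588.

5.8588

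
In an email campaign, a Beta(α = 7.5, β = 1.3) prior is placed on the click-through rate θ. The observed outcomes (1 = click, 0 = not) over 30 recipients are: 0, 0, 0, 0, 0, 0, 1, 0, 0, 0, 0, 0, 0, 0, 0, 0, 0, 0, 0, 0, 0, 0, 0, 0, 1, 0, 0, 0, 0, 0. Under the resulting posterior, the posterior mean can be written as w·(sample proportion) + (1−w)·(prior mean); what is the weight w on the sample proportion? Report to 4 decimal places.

0.7732

The Beta prior is conjugate to a Binomial/Bernoulli likelihood; the update adds successes to α and failures to β.
Posterior mean = (α₀+k)/(α₀+β₀+n) = [n/(α₀+β₀+n)]·(k/n) + [(α₀+β₀)/(α₀+β₀+n)]·α₀/(α₀+β₀), so only n and the prior enter the weight.
The weight on the data is w = n/(α₀+β₀+n) = 30/(7.5+1.3+30) = 30/38.8 = 0.7732.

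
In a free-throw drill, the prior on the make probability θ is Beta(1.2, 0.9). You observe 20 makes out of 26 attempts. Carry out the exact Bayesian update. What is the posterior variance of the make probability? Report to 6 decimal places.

0.006366

The Beta prior is conjugate to a Binomial/Bernoulli likelihood; the update adds successes to α and failures to β.
Posterior: Beta(α+k, β+n−k) = Beta(1.2+20, 0.9+6) = Beta(21.2, 6.9).
Var = αβ/((α+β)²(α+β+1)) = 21.2·6.9/(28.1²·29.1) = 0.006366.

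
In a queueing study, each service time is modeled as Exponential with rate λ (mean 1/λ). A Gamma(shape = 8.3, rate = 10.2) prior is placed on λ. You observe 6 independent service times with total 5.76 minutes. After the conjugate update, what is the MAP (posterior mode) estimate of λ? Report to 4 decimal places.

0.8333

With a Gamma(shape α, rate β) prior on the exponential rate λ, the posterior after n observations with total T = Σxᵢ is Gamma(α+n, β+T).
Posterior: Gamma(8.3+6, 10.2+5.76) = Gamma(14.3, 15.96).
Mode = (α−1)/β = 0.8333.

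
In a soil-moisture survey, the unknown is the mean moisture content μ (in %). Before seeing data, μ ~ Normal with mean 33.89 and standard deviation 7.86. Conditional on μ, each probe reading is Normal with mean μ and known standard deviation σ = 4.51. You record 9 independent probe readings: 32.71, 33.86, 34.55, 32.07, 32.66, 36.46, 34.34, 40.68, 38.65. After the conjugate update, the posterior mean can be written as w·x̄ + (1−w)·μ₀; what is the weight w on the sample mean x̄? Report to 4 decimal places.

For Normal data with known variance σ², a Normal(μ₀, σ₀²) prior on μ is conjugate. Posterior precision = 1/σ₀² + n/σ²; posterior mean is the precision-weighted average of μ₀ and x̄.
σ₀² = 7.86² = 61.7796, σ² = 4.51² = 20.3401. Prior precision 1/σ₀² = 1/61.7796; data precision n/σ² = 9/20.3401.
w = (n/σ²)/(1/σ₀² + n/σ²) = n·σ₀²/(σ² + n·σ₀²) = 9·61.7796/(20.3401 + 9·61.7796) = 556.0164/576.3565 = 0.9647.

0.9647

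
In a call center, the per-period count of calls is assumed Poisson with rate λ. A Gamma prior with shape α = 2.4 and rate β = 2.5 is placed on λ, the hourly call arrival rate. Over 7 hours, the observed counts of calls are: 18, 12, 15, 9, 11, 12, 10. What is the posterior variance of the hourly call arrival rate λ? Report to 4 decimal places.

0.9906

With a Gamma(shape α, rate β) prior, the Poisson likelihood is conjugate: the posterior is Gamma(α + ΣXᵢ, β + n).
Sum of counts S = 87 over n = 7 hours.
Posterior: Gamma(α+S, β+n) = Gamma(2.4+87, 2.5+7) = Gamma(89.4, 9.5).
Var = α/β² = 89.4/9.5² = 0.9906.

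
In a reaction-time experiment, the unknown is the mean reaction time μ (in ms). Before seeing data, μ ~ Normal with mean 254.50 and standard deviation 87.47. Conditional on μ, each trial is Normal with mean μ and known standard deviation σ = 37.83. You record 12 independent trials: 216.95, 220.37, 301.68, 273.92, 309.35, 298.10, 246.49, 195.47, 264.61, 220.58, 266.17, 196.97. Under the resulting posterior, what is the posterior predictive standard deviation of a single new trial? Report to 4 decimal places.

39.3515

For Normal data with known variance σ², a Normal(μ₀, σ₀²) prior on μ is conjugate. Posterior precision = 1/σ₀² + n/σ²; posterior mean is the precision-weighted average of μ₀ and x̄.
σ₀² = 87.47² = 7651.0009, σ² = 37.83² = 1431.1089; σ² + n·σ₀² = 1431.1089 + 12·7651.0009 = 93243.1197.
Posterior precision = 1/σ₀² + n/σ² = 1/7651.0009 + 12/1431.1089 = (σ² + n·σ₀²)/(σ₀²σ²) = 93243.1197/(7651.0009·1431.1089); posterior variance σₙ² = σ₀²σ²/(σ² + n·σ₀²) = 7651.0009·1431.1089/93243.1197 = 117.428669.
Predictive variance for one new observation = σₙ² + σ² = 7651.0009·1431.1089/93243.1197 + 1431.1089 = σ²·(σ₀² + 93243.1197)/93243.1197 = 1431.1089·100894.1206/93243.1197 = 1548.537569; SD = √(1431.1089·100894.1206/93243.1197) = 39.3515.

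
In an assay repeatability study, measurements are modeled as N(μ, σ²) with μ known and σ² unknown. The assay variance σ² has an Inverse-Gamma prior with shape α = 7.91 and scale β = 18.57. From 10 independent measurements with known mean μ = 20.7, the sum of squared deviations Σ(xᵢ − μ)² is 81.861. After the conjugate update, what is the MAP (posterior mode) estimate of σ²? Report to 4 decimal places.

With known mean μ and an Inverse-Gamma(α, β) prior on σ², the Normal likelihood is conjugate: posterior is Inv-Gamma(α + n/2, β + Σ(xᵢ−μ)²/2).
Posterior: Inv-Gamma(7.91 + 10/2, 18.57 + 81.861/2) = Inv-Gamma(12.91, 59.5005).
Mode = β/(α+1) = 59.5005/13.91 = 4.2775.

4.2775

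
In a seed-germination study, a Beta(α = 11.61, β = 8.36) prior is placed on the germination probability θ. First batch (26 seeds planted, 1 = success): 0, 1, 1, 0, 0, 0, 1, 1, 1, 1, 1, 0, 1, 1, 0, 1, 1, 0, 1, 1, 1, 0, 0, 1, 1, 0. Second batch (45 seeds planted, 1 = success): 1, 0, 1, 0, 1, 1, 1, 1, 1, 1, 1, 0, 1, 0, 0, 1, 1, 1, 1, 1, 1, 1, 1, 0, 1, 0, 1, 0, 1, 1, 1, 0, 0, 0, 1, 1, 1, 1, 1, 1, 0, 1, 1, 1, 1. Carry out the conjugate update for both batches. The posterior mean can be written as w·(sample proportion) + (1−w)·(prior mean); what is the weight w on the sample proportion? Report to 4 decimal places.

0.7805

The Beta prior is conjugate to a Binomial/Bernoulli likelihood; the update adds successes to α and failures to β.
Total number of seeds planted: n = 26 + 45 = 71.
Posterior mean = (α₀+k)/(α₀+β₀+n) = [n/(α₀+β₀+n)]·(k/n) + [(α₀+β₀)/(α₀+β₀+n)]·α₀/(α₀+β₀), so only n and the prior enter the weight.
The weight on the data is w = n/(α₀+β₀+n) = 71/(11.61+8.36+71) = 71/90.97 = 0.7805.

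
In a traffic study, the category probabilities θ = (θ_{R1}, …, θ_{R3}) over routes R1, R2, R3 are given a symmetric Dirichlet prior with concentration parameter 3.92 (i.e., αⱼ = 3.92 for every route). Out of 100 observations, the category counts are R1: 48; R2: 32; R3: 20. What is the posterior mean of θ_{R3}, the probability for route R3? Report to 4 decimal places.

0.2140

The Dirichlet prior is conjugate to the Multinomial likelihood: each posterior αⱼ = prior αⱼ + observed count nⱼ.
Posterior concentration: (51.92, 35.92, 23.92), total = 111.76.
E[θ_{R3}|data] = α_{R3}/Σα = 23.92/111.76 = 0.2140.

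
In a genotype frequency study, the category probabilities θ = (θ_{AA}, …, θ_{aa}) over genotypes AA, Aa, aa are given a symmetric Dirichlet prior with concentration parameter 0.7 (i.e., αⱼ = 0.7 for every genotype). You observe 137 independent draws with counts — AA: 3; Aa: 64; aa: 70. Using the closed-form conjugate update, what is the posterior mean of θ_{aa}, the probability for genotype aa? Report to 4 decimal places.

The Dirichlet prior is conjugate to the Multinomial likelihood: each posterior αⱼ = prior αⱼ + observed count nⱼ.
Posterior concentration: (3.7, 64.7, 70.7), total = 139.1.
E[θ_{aa}|data] = α_{aa}/Σα = 70.7/139.1 = 0.5083.

0.5083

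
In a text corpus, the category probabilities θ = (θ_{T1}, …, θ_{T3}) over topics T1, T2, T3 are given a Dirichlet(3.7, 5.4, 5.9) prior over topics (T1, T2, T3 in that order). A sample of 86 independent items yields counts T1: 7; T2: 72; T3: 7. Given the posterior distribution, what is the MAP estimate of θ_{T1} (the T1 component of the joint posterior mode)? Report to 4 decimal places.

The Dirichlet prior is conjugate to the Multinomial likelihood: each posterior αⱼ = prior αⱼ + observed count nⱼ.
Posterior concentration: (10.7, 77.4, 12.9), total = 101.0.
Joint mode component: (α_{T1}−1)/(Σα−K) = 9.7/98.0 = 0.0990.

0.0990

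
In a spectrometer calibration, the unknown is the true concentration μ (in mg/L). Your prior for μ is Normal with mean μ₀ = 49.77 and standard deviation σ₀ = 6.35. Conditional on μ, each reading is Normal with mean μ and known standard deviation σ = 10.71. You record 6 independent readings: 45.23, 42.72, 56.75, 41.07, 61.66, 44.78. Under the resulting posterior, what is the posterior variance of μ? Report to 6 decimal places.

For Normal data with known variance σ², a Normal(μ₀, σ₀²) prior on μ is conjugate. Posterior precision = 1/σ₀² + n/σ²; posterior mean is the precision-weighted average of μ₀ and x̄.
σ₀² = 6.35² = 40.3225, σ² = 10.71² = 114.7041; σ² + n·σ₀² = 114.7041 + 6·40.3225 = 356.6391.
Posterior precision = 1/σ₀² + n/σ² = 1/40.3225 + 6/114.7041 = (σ² + n·σ₀²)/(σ₀²σ²) = 356.6391/(40.3225·114.7041); posterior variance σₙ² = σ₀²σ²/(σ² + n·σ₀²) = 40.3225·114.7041/356.6391 = 12.968730.

12.968730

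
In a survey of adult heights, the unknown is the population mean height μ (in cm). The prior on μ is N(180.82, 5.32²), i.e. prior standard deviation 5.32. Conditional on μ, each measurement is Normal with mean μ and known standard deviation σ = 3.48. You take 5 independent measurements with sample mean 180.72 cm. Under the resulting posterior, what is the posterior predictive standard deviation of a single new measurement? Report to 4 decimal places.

3.7870

For Normal data with known variance σ², a Normal(μ₀, σ₀²) prior on μ is conjugate. Posterior precision = 1/σ₀² + n/σ²; posterior mean is the precision-weighted average of μ₀ and x̄.
σ₀² = 5.32² = 28.3024, σ² = 3.48² = 12.1104; σ² + n·σ₀² = 12.1104 + 5·28.3024 = 153.6224.
Posterior precision = 1/σ₀² + n/σ² = 1/28.3024 + 5/12.1104 = (σ² + n·σ₀²)/(σ₀²σ²) = 153.6224/(28.3024·12.1104); posterior variance σₙ² = σ₀²σ²/(σ² + n·σ₀²) = 28.3024·12.1104/153.6224 = 2.231142.
Predictive variance for one new observation = σₙ² + σ² = 28.3024·12.1104/153.6224 + 12.1104 = σ²·(σ₀² + 153.6224)/153.6224 = 12.1104·181.9248/153.6224 = 14.341542; SD = √(12.1104·181.9248/153.6224) = 3.7870.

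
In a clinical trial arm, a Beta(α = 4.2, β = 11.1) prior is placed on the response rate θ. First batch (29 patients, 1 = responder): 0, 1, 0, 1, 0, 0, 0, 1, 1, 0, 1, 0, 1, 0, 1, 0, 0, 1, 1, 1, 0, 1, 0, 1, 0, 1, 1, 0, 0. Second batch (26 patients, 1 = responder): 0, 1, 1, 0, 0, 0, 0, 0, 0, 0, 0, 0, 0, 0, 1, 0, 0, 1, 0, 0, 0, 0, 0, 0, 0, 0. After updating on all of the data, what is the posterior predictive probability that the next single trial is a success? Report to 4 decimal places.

The Beta prior is conjugate to a Binomial/Bernoulli likelihood; the update adds successes to α and failures to β.
After batch 1: Beta(4.2+14, 11.1+15) = Beta(18.2, 26.1).
After batch 2: Beta(18.2+4, 26.1+22) = Beta(22.2, 48.1).
For a single future Bernoulli trial, P(success | data) = α/(α+β) = 0.3158.

0.3158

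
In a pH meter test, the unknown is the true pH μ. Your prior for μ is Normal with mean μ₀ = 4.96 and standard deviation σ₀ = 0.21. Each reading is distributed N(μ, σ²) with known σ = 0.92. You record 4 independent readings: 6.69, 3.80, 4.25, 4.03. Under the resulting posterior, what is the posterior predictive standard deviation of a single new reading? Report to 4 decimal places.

For Normal data with known variance σ², a Normal(μ₀, σ₀²) prior on μ is conjugate. Posterior precision = 1/σ₀² + n/σ²; posterior mean is the precision-weighted average of μ₀ and x̄.
σ₀² = 0.21² = 0.0441, σ² = 0.92² = 0.8464; σ² + n·σ₀² = 0.8464 + 4·0.0441 = 1.0228.
Posterior precision = 1/σ₀² + n/σ² = 1/0.0441 + 4/0.8464 = (σ² + n·σ₀²)/(σ₀²σ²) = 1.0228/(0.0441·0.8464); posterior variance σₙ² = σ₀²σ²/(σ² + n·σ₀²) = 0.0441·0.8464/1.0228 = 0.036494.
Predictive variance for one new observation = σₙ² + σ² = 0.0441·0.8464/1.0228 + 0.8464 = σ²·(σ₀² + 1.0228)/1.0228 = 0.8464·1.0669/1.0228 = 0.882894; SD = √(0.8464·1.0669/1.0228) = 0.9396.

0.9396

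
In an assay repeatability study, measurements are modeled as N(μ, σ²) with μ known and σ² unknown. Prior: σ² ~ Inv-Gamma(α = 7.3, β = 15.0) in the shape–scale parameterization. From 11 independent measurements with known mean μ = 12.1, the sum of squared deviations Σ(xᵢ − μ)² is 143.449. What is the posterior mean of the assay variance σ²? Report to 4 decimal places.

With known mean μ and an Inverse-Gamma(α, β) prior on σ², the Normal likelihood is conjugate: posterior is Inv-Gamma(α + n/2, β + Σ(xᵢ−μ)²/2).
Posterior: Inv-Gamma(7.3 + 11/2, 15.0 + 143.449/2) = Inv-Gamma(12.80, 86.7245).
E[σ²|data] = β/(α−1) = 86.7245/11.80 = 7.3495.

7.3495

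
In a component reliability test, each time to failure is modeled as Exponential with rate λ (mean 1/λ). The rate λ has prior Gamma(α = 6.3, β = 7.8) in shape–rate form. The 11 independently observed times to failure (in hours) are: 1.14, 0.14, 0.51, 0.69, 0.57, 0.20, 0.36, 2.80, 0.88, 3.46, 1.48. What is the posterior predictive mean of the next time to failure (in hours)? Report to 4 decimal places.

1.2288

With a Gamma(shape α, rate β) prior on the exponential rate λ, the posterior after n observations with total T = Σxᵢ is Gamma(α+n, β+T).
Sum of observations T = 12.23 hours; n = 11.
Posterior: Gamma(6.3+11, 7.8+12.23) = Gamma(17.3, 20.03).
The predictive distribution for the next observation is Lomax; its mean is β/(α−1) = 20.03/16.3 = 1.2288.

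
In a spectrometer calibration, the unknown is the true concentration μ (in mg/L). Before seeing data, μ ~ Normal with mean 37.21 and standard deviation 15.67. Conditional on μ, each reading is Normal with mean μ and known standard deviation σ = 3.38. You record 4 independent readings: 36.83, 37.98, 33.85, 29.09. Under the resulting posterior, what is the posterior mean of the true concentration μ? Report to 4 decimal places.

For Normal data with known variance σ², a Normal(μ₀, σ₀²) prior on μ is conjugate. Posterior precision = 1/σ₀² + n/σ²; posterior mean is the precision-weighted average of μ₀ and x̄.
Σxᵢ = 36.83 + 37.98 + 33.85 + 29.09 = 137.75, so n·x̄ = 137.75.
σ₀² = 15.67² = 245.5489, σ² = 3.38² = 11.4244; σ² + n·σ₀² = 11.4244 + 4·245.5489 = 993.62.
Posterior mean = (μ₀/σ₀² + n·x̄/σ²)/(1/σ₀² + n/σ²) = (σ²·μ₀ + σ₀²·n·x̄)/(σ² + n·σ₀²) = (11.4244·37.21 + 245.5489·137.75)/993.62 = 34249.462899/993.62 = 34.4694.

34.4694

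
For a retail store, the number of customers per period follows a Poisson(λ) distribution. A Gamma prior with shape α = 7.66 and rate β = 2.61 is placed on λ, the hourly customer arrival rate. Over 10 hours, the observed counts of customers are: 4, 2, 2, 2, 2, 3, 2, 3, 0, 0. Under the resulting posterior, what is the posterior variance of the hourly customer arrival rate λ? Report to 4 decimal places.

With a Gamma(shape α, rate β) prior, the Poisson likelihood is conjugate: the posterior is Gamma(α + ΣXᵢ, β + n).
Sum of counts S = 20 over n = 10 hours.
Posterior: Gamma(α+S, β+n) = Gamma(7.66+20, 2.61+10) = Gamma(27.66, 12.61).
Var = α/β² = 27.66/12.61² = 0.1739.

0.1739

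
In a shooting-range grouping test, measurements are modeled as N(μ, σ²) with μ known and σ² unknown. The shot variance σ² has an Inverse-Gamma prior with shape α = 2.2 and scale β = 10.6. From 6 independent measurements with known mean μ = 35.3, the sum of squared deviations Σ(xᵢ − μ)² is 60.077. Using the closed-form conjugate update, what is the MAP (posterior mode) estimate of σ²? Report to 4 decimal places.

With known mean μ and an Inverse-Gamma(α, β) prior on σ², the Normal likelihood is conjugate: posterior is Inv-Gamma(α + n/2, β + Σ(xᵢ−μ)²/2).
Posterior: Inv-Gamma(2.2 + 6/2, 10.6 + 60.077/2) = Inv-Gamma(5.20, 40.6385).
Mode = β/(α+1) = 40.6385/6.20 = 6.5546.

6.5546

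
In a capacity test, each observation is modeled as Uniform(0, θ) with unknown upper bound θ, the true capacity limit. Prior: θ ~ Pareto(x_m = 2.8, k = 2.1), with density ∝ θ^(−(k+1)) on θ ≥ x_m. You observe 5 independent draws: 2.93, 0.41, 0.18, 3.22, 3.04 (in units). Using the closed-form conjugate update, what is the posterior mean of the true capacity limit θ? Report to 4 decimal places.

3.7479

A Pareto(scale x_m, shape k) prior on the upper bound θ of Uniform(0, θ) is conjugate: posterior is Pareto(max(x_m, max xᵢ), k + n).
Sample maximum = 3.22; prior scale x_m = 2.8 → posterior scale = max = 3.22.
Posterior shape = 2.1 + 5 = 7.1.
E[θ|data] = k·x_m/(k−1) = 7.1·3.22/6.1 = 3.7479.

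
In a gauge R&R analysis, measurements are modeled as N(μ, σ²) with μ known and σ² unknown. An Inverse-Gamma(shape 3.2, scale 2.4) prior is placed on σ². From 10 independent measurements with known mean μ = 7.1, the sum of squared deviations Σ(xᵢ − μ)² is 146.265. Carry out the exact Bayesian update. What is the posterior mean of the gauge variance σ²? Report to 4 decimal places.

With known mean μ and an Inverse-Gamma(α, β) prior on σ², the Normal likelihood is conjugate: posterior is Inv-Gamma(α + n/2, β + Σ(xᵢ−μ)²/2).
Posterior: Inv-Gamma(3.2 + 10/2, 2.4 + 146.265/2) = Inv-Gamma(8.20, 75.5325).
E[σ²|data] = β/(α−1) = 75.5325/7.20 = 10.4906.

10.4906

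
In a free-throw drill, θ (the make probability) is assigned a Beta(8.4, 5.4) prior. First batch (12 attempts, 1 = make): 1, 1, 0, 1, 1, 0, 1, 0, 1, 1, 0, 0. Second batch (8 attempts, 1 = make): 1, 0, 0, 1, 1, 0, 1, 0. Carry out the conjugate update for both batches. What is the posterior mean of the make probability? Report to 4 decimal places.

The Beta prior is conjugate to a Binomial/Bernoulli likelihood; the update adds successes to α and failures to β.
After batch 1: Beta(8.4+7, 5.4+5) = Beta(15.4, 10.4).
After batch 2: Beta(15.4+4, 10.4+4) = Beta(19.4, 14.4).
Posterior mean = α/(α+β) = 19.4/33.8 = 0.5740.

0.5740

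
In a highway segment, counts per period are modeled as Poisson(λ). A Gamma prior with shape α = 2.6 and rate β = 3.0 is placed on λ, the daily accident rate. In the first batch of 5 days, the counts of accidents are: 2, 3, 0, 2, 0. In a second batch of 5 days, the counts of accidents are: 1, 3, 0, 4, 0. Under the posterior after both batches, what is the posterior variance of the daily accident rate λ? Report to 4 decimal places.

With a Gamma(shape α, rate β) prior, the Poisson likelihood is conjugate: the posterior is Gamma(α + ΣXᵢ, β + n).
Batch 1: sum of counts S = 7 over n = 5 days.
After batch 1: Gamma(α+S, β+n) = Gamma(2.6+7, 3.0+5) = Gamma(9.6, 8.0).
Batch 2: sum of counts S = 8 over n = 5 days.
After batch 2: Gamma(α+S, β+n) = Gamma(9.6+8, 8.0+5) = Gamma(17.6, 13.0).
Var = α/β² = 17.6/13.0² = 0.1041.

0.1041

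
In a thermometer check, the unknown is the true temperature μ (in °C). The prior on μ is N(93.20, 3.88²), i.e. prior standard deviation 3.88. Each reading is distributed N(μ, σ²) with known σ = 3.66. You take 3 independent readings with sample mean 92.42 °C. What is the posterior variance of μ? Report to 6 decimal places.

3.443765

For Normal data with known variance σ², a Normal(μ₀, σ₀²) prior on μ is conjugate. Posterior precision = 1/σ₀² + n/σ²; posterior mean is the precision-weighted average of μ₀ and x̄.
σ₀² = 3.88² = 15.0544, σ² = 3.66² = 13.3956; σ² + n·σ₀² = 13.3956 + 3·15.0544 = 58.5588.
Posterior precision = 1/σ₀² + n/σ² = 1/15.0544 + 3/13.3956 = (σ² + n·σ₀²)/(σ₀²σ²) = 58.5588/(15.0544·13.3956); posterior variance σₙ² = σ₀²σ²/(σ² + n·σ₀²) = 15.0544·13.3956/58.5588 = 3.443765.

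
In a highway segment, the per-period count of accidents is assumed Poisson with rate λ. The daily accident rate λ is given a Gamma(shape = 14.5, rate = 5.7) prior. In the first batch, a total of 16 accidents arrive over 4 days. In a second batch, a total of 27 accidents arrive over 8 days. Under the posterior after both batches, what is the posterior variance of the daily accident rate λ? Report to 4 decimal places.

With a Gamma(shape α, rate β) prior, the Poisson likelihood is conjugate: the posterior is Gamma(α + ΣXᵢ, β + n).
After batch 1: Gamma(α+S, β+n) = Gamma(14.5+16, 5.7+4) = Gamma(30.5, 9.7).
After batch 2: Gamma(α+S, β+n) = Gamma(30.5+27, 9.7+8) = Gamma(57.5, 17.7).
Var = α/β² = 57.5/17.7² = 0.1835.

0.1835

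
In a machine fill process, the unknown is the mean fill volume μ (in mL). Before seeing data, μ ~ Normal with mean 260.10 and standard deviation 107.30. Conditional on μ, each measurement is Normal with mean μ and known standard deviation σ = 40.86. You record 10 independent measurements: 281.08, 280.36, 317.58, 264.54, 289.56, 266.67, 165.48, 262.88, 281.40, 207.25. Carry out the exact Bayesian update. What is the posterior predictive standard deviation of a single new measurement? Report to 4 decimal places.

For Normal data with known variance σ², a Normal(μ₀, σ₀²) prior on μ is conjugate. Posterior precision = 1/σ₀² + n/σ²; posterior mean is the precision-weighted average of μ₀ and x̄.
σ₀² = 107.30² = 11513.29, σ² = 40.86² = 1669.5396; σ² + n·σ₀² = 1669.5396 + 10·11513.29 = 116802.4396.
Posterior precision = 1/σ₀² + n/σ² = 1/11513.29 + 10/1669.5396 = (σ² + n·σ₀²)/(σ₀²σ²) = 116802.4396/(11513.29·1669.5396); posterior variance σₙ² = σ₀²σ²/(σ² + n·σ₀²) = 11513.29·1669.5396/116802.4396 = 164.567569.
Predictive variance for one new observation = σₙ² + σ² = 11513.29·1669.5396/116802.4396 + 1669.5396 = σ²·(σ₀² + 116802.4396)/116802.4396 = 1669.5396·128315.7296/116802.4396 = 1834.107169; SD = √(1669.5396·128315.7296/116802.4396) = 42.8265.

42.8265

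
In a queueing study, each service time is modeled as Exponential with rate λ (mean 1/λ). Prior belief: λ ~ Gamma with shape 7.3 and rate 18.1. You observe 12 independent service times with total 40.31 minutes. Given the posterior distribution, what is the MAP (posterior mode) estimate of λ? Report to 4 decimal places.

With a Gamma(shape α, rate β) prior on the exponential rate λ, the posterior after n observations with total T = Σxᵢ is Gamma(α+n, β+T).
Posterior: Gamma(7.3+12, 18.1+40.31) = Gamma(19.3, 58.41).
Mode = (α−1)/β = 0.3133.

0.3133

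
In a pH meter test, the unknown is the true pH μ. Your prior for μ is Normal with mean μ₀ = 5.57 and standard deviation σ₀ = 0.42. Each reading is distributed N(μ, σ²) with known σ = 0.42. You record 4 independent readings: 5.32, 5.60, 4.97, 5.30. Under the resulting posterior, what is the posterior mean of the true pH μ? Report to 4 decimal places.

For Normal data with known variance σ², a Normal(μ₀, σ₀²) prior on μ is conjugate. Posterior precision = 1/σ₀² + n/σ²; posterior mean is the precision-weighted average of μ₀ and x̄.
Σxᵢ = 5.32 + 5.60 + 4.97 + 5.30 = 21.19, so n·x̄ = 21.19.
σ₀² = 0.42² = 0.1764, σ² = 0.42² = 0.1764; σ² + n·σ₀² = 0.1764 + 4·0.1764 = 0.882.
Posterior mean = (μ₀/σ₀² + n·x̄/σ²)/(1/σ₀² + n/σ²) = (σ²·μ₀ + σ₀²·n·x̄)/(σ² + n·σ₀²) = (0.1764·5.57 + 0.1764·21.19)/0.882 = 4.720464/0.882 = 5.3520.

5.3520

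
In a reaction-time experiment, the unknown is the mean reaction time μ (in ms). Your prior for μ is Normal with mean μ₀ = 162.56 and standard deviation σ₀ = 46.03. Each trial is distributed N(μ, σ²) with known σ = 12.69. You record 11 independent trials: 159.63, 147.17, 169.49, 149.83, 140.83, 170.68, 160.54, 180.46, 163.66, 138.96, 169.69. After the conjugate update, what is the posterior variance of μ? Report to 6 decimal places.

14.539186

For Normal data with known variance σ², a Normal(μ₀, σ₀²) prior on μ is conjugate. Posterior precision = 1/σ₀² + n/σ²; posterior mean is the precision-weighted average of μ₀ and x̄.
σ₀² = 46.03² = 2118.7609, σ² = 12.69² = 161.0361; σ² + n·σ₀² = 161.0361 + 11·2118.7609 = 23467.406.
Posterior precision = 1/σ₀² + n/σ² = 1/2118.7609 + 11/161.0361 = (σ² + n·σ₀²)/(σ₀²σ²) = 23467.406/(2118.7609·161.0361); posterior variance σₙ² = σ₀²σ²/(σ² + n·σ₀²) = 2118.7609·161.0361/23467.406 = 14.539186.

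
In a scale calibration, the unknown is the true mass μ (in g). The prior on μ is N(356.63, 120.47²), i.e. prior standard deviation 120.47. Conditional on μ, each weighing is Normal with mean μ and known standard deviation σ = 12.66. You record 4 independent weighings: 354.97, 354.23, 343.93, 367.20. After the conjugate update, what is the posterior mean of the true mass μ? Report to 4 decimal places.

For Normal data with known variance σ², a Normal(μ₀, σ₀²) prior on μ is conjugate. Posterior precision = 1/σ₀² + n/σ²; posterior mean is the precision-weighted average of μ₀ and x̄.
Σxᵢ = 354.97 + 354.23 + 343.93 + 367.20 = 1420.33, so n·x̄ = 1420.33.
σ₀² = 120.47² = 14513.0209, σ² = 12.66² = 160.2756; σ² + n·σ₀² = 160.2756 + 4·14513.0209 = 58212.3592.
Posterior mean = (μ₀/σ₀² + n·x̄/σ²)/(1/σ₀² + n/σ²) = (σ²·μ₀ + σ₀²·n·x̄)/(σ² + n·σ₀²) = (160.2756·356.63 + 14513.0209·1420.33)/58212.3592 = 20670438.062125/58212.3592 = 355.0868.

355.0868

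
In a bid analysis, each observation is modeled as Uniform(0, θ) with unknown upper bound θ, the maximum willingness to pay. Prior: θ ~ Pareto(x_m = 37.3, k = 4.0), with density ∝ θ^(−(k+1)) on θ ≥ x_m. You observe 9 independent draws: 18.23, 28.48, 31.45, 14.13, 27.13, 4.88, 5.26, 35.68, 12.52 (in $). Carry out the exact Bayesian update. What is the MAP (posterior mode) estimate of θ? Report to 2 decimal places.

A Pareto(scale x_m, shape k) prior on the upper bound θ of Uniform(0, θ) is conjugate: posterior is Pareto(max(x_m, max xᵢ), k + n).
Sample maximum = 35.68; prior scale x_m = 37.3 → posterior scale = max = 37.30.
Posterior shape = 4.0 + 9 = 13.0.
The Pareto density is decreasing on [x_m, ∞), so the mode is x_m = 37.30.

37.30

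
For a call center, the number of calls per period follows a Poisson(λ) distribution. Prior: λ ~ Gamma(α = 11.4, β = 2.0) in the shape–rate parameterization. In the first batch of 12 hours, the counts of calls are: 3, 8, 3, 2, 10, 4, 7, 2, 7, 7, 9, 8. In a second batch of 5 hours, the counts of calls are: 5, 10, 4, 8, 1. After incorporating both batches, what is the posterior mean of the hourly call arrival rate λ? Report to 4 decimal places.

With a Gamma(shape α, rate β) prior, the Poisson likelihood is conjugate: the posterior is Gamma(α + ΣXᵢ, β + n).
Batch 1: sum of counts S = 70 over n = 12 hours.
After batch 1: Gamma(α+S, β+n) = Gamma(11.4+70, 2.0+12) = Gamma(81.4, 14.0).
Batch 2: sum of counts S = 28 over n = 5 hours.
After batch 2: Gamma(α+S, β+n) = Gamma(81.4+28, 14.0+5) = Gamma(109.4, 19.0).
Posterior mean = α/β = 109.4/19.0 = 5.7579.

5.7579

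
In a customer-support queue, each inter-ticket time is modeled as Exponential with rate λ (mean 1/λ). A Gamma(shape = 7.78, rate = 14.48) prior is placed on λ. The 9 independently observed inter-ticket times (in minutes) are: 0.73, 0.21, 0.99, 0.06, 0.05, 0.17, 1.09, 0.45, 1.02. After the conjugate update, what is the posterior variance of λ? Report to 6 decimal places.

With a Gamma(shape α, rate β) prior on the exponential rate λ, the posterior after n observations with total T = Σxᵢ is Gamma(α+n, β+T).
Sum of observations T = 4.77 minutes; n = 9.
Posterior: Gamma(7.78+9, 14.48+4.77) = Gamma(16.78, 19.25).
Var = α/β² = 0.045283.

0.045283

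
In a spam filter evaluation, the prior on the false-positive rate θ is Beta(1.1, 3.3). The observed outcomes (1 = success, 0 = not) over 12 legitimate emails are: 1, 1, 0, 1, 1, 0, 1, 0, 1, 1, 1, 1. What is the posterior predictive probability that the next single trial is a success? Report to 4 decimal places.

0.6159

The Beta prior is conjugate to a Binomial/Bernoulli likelihood; the update adds successes to α and failures to β.
Posterior: Beta(α+k, β+n−k) = Beta(1.1+9, 3.3+3) = Beta(10.1, 6.3).
For a single future Bernoulli trial, P(success | data) = α/(α+β) = 0.6159.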